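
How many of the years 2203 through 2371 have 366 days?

Years divisible by 4: 2204, 2208, …, 2368 — 42 in all.
Of these, 2300 is divisible by 100 but not 400, so not leap.
Leap years: 42 − 1 = 41.

41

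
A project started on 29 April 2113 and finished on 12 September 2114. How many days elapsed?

501

April 2113: 30 − 29 = 1 day remains.
Then 16 full months totalling 488 days.
September 1–12, 2114: 12 days.
Total: 1 + 488 + 12 = 501 days.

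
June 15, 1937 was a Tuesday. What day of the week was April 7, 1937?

Count forward from the earlier date (April 7, 1937) to the later (June 15, 1937):
April 1937: 30 − 7 = 23 days remain.
Then May (31): 31 days.
June 1–15, 1937: 15 days.
Total: 23 + 31 + 15 = 69 days.
69 mod 7 = 6, so 6 days before Tuesday is Wednesday.

Wednesday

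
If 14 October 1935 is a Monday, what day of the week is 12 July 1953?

From October 14, 1935 to October 14, 1952: 17 years, of which 5 contain a Feb 29 — 12×365 + 5×366 = 6210 days.
October 1952: 31 − 14 = 17 days remain.
Then November (30), December (31), January (31), February 1953 (28), March (31), April (30), May (31), June (30): 30 + 31 + 31 + 28 + 31 + 30 + 31 + 30 = 242 days.
July 1–12, 1953: 12 days.
Residual: 271 days.
Total: 6481 days.
6481 mod 7 = 6, so 6 days after Monday is Sunday.

Sunday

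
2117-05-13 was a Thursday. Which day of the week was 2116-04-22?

Wednesday

Count forward from the earlier date (April 22, 2116) to the later (May 13, 2117):
April 2116: 30 − 22 = 8 days remain.
Then 12 full months totalling 365 days.
May 1–13, 2117: 13 days.
Total: 8 + 365 + 13 = 386 days.
386 mod 7 = 1, so 1 day before Thursday is Wednesday.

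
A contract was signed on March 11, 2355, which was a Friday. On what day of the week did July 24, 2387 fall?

Day-of-year of March 11, 2355: 70.
Day-of-year of July 24, 2387: 205.
2355 has 365 days, so 365 − 70 = 295 days remain in 2355.
Full years 2356–2386: 23 common + 8 leap = 23×365 + 8×366 = 11323 days.
Total: 295 + 11323 + 205 = 11823 days.
11823 is a multiple of 7, so July 24, 2387 falls on the same weekday: Friday.

Friday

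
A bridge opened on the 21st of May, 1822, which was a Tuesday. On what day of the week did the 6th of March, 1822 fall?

Count forward from the earlier date (March 6, 1822) to the later (May 21, 1822):
March 1822: 31 − 6 = 25 days remain.
Then April (30): 30 days.
May 1–21, 1822: 21 days.
Total: 25 + 30 + 21 = 76 days.
76 mod 7 = 6, so 6 days before Tuesday is Wednesday.

Wednesday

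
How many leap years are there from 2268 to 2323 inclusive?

Years divisible by 4: 2268, 2272, …, 2320 — 14 in all.
Of these, 2300 is divisible by 100 but not 400, so not leap.
Leap years: 14 − 1 = 13.

13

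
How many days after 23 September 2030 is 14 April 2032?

Day-of-year of September 23, 2030: 266.
Day-of-year of April 14, 2032: 105.
2030 has 365 days, so 365 − 266 = 99 days remain in 2030.
Full years: 2031: 365. Sum = 365.
Total: 99 + 365 + 105 = 569 days.

569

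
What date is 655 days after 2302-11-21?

2304-09-06

Count 655 days after November 21, 2302:
Day-of-year of November 21, 2302: 325.
Day-of-year of September 6, 2304: 250.
2302 has 365 days, so 365 − 325 = 40 days remain in 2302.
Full years: 2303: 365. Sum = 365.
Total: 40 + 365 + 250 = 655 days.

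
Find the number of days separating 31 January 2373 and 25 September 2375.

Day-of-year of January 31, 2373: 31.
Day-of-year of September 25, 2375: 268.
2373 has 365 days, so 365 − 31 = 334 days remain in 2373.
Full years: 2374: 365. Sum = 365.
Total: 334 + 365 + 268 = 967 days.

967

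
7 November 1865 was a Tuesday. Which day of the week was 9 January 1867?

Day-of-year of November 7, 1865: 311.
Day-of-year of January 9, 1867: 9.
1865 has 365 days, so 365 − 311 = 54 days remain in 1865.
Full years: 1866: 365. Sum = 365.
Total: 54 + 365 + 9 = 428 days.
428 mod 7 = 1, so 1 day after Tuesday is Wednesday.

Wednesday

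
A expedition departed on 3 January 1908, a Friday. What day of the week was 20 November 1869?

Saturday

Count forward from the earlier date (November 20, 1869) to the later (January 3, 1908):
Day-of-year of November 20, 1869: 324.
Day-of-year of January 3, 1908: 3.
1869 has 365 days, so 365 − 324 = 41 days remain in 1869.
Full years 1870–1907: 30 common + 8 leap = 30×365 + 8×366 = 13878 days.
Total: 41 + 13878 + 3 = 13922 days.
13922 mod 7 = 6, so 6 days before Friday is Saturday.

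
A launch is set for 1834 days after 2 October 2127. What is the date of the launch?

9 October 2132

Count 1834 days after October 2, 2127:
October 2, 2127 → October 2, 2128: 366 days (2128 is a leap year).
October 2, 2128 → October 2, 2129: 365 days.
October 2, 2129 → October 2, 2130: 365 days.
October 2, 2130 → October 2, 2131: 365 days.
October 2, 2131 → October 2, 2132: 366 days (2132 is a leap year).
Within October 2132: 9 − 2 = 7 days.
Total: 1834 days.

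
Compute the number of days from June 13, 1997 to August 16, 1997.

June 1997: 30 − 13 = 17 days remain.
Then July (31): 31 days.
August 1–16, 1997: 16 days.
Total: 17 + 31 + 16 = 64 days.

64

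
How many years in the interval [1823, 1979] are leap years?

Years divisible by 4: 1824, 1828, …, 1976 — 39 in all.
Of these, 1900 is divisible by 100 but not 400, so not leap.
Leap years: 39 − 1 = 38.

38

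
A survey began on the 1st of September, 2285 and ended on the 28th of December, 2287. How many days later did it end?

848

September 1, 2285 → September 1, 2286: 365 days.
September 1, 2286 → September 1, 2287: 365 days.
September 2287: 30 − 1 = 29 days remain.
Then October (31), November (30): 31 + 30 = 61 days.
December 1–28, 2287: 28 days.
Residual: 118 days.
Total: 848 days.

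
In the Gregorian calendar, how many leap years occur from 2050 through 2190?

Years divisible by 4: 2052, 2056, …, 2188 — 35 in all.
Of these, 2100 is divisible by 100 but not 400, so not leap.
Leap years: 35 − 1 = 34.

34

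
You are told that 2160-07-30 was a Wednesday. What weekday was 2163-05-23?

Day-of-year of July 30, 2160: 212.
Day-of-year of May 23, 2163: 143.
2160 has 366 days, so 366 − 212 = 154 days remain in 2160.
Full years: 2161: 365; 2162: 365. Sum = 730.
Total: 154 + 730 + 143 = 1027 days.
1027 mod 7 = 5, so 5 days after Wednesday is Monday.

Monday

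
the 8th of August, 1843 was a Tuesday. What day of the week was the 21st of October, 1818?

Count forward from the earlier date (October 21, 1818) to the later (August 8, 1843):
From October 21, 1818 to October 21, 1842: 24 years, of which 6 contain a Feb 29 — 18×365 + 6×366 = 8766 days.
October 1842: 31 − 21 = 10 days remain.
Then 9 full months totalling 273 days.
August 1–8, 1843: 8 days.
Residual: 291 days.
Total: 9057 days.
9057 mod 7 = 6, so 6 days before Tuesday is Wednesday.

Wednesday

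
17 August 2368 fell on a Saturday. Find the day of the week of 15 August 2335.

Thursday

Count forward from the earlier date (August 15, 2335) to the later (August 17, 2368):
Day-of-year of August 15, 2335: 227.
Day-of-year of August 17, 2368: 230.
2335 has 365 days, so 365 − 227 = 138 days remain in 2335.
Full years 2336–2367: 24 common + 8 leap = 24×365 + 8×366 = 11688 days.
Total: 138 + 11688 + 230 = 12056 days.
12056 mod 7 = 2, so 2 days before Saturday is Thursday.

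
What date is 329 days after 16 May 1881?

10 April 1882

Count 329 days after May 16, 1881:
May 1881: 31 − 16 = 15 days remain.
Then 10 full months totalling 304 days.
April 1–10, 1882: 10 days.
Residual: 329 days.
Total: 329 days.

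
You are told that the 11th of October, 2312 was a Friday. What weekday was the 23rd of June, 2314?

Tuesday

October 2312: 31 − 11 = 20 days remain.
Then 19 full months totalling 577 days.
June 1–23, 2314: 23 days.
Total: 20 + 577 + 23 = 620 days.
620 mod 7 = 4, so 4 days after Friday is Tuesday.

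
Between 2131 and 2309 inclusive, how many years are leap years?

43

Years divisible by 4: 2132, 2136, …, 2308 — 45 in all.
Of these, 2200, 2300 are divisible by 100 but not 400, so not leap.
Leap years: 45 − 2 = 43.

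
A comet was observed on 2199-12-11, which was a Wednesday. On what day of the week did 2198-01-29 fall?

Monday

Count forward from the earlier date (January 29, 2198) to the later (December 11, 2199):
January 2198: 31 − 29 = 2 days remain.
Then 22 full months totalling 668 days.
December 1–11, 2199: 11 days.
Total: 2 + 668 + 11 = 681 days.
681 mod 7 = 2, so 2 days before Wednesday is Monday.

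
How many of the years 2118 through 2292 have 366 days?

Years divisible by 4: 2120, 2124, …, 2292 — 44 in all.
Of these, 2200 is divisible by 100 but not 400, so not leap.
Leap years: 44 − 1 = 43.

43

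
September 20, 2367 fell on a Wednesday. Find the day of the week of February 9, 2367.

Thursday

Count forward from the earlier date (February 9, 2367) to the later (September 20, 2367):
February 2367: 28 − 9 = 19 days remain (2367 is not a leap year, so February has 28 days).
Then March (31), April (30), May (31), June (30), July (31), August (31): 31 + 30 + 31 + 30 + 31 + 31 = 184 days.
September 1–20, 2367: 20 days.
Total: 19 + 184 + 20 = 223 days.
223 mod 7 = 6, so 6 days before Wednesday is Thursday.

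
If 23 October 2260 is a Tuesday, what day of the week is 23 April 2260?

Count forward from the earlier date (April 23, 2260) to the later (October 23, 2260):
April 2260: 30 − 23 = 7 days remain.
Then May (31), June (30), July (31), August (31), September (30): 31 + 30 + 31 + 31 + 30 = 153 days.
October 1–23, 2260: 23 days.
Total: 7 + 153 + 23 = 183 days.
183 mod 7 = 1, so 1 day before Tuesday is Monday.

Monday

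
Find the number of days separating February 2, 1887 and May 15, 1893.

2294

Day-of-year of February 2, 1887: 33.
Day-of-year of May 15, 1893: 135.
1887 has 365 days, so 365 − 33 = 332 days remain in 1887.
Full years: 1888: 366; 1889: 365; 1890: 365; 1891: 365; 1892: 366. Sum = 1827.
Total: 332 + 1827 + 135 = 2294 days.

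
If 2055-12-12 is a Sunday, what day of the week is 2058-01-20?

Sunday

December 12, 2055 → December 12, 2056: 366 days (2056 is a leap year).
December 12, 2056 → December 12, 2057: 365 days.
December 2057: 31 − 12 = 19 days remain.
January 1–20, 2058: 20 days.
Residual: 39 days.
Total: 770 days.
770 is a multiple of 7, so 2058-01-20 falls on the same weekday: Sunday.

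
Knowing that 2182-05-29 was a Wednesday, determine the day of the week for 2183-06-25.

Wednesday

May 2182: 31 − 29 = 2 days remain.
Then 12 full months totalling 365 days.
June 1–25, 2183: 25 days.
Total: 2 + 365 + 25 = 392 days.
392 is a multiple of 7, so 2183-06-25 falls on the same weekday: Wednesday.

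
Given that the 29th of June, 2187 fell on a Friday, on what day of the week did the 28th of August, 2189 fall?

June 29, 2187 → June 29, 2188: 366 days (2188 is a leap year).
June 29, 2188 → June 29, 2189: 365 days.
June 2189: 30 − 29 = 1 day remains.
Then July (31): 31 days.
August 1–28, 2189: 28 days.
Residual: 60 days.
Total: 791 days.
791 is a multiple of 7, so the 28th of August, 2189 falls on the same weekday: Friday.

Friday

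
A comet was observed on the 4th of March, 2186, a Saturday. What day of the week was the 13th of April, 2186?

March 2186: 31 − 4 = 27 days remain.
April 1–13, 2186: 13 days.
Total: 27 + 13 = 40 days.
40 mod 7 = 5, so 5 days after Saturday is Thursday.

Thursday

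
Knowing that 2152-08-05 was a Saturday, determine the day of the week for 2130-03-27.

Monday

Count forward from the earlier date (March 27, 2130) to the later (August 5, 2152):
Day-of-year of March 27, 2130: 86.
Day-of-year of August 5, 2152: 218.
2130 has 365 days, so 365 − 86 = 279 days remain in 2130.
Full years 2131–2151: 16 common + 5 leap = 16×365 + 5×366 = 7670 days.
Total: 279 + 7670 + 218 = 8167 days.
8167 mod 7 = 5, so 5 days before Saturday is Monday.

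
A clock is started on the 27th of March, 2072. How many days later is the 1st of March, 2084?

4357

Day-of-year of March 27, 2072: 87.
Day-of-year of March 1, 2084: 61.
2072 has 366 days, so 366 − 87 = 279 days remain in 2072.
Full years 2073–2083: 9 common + 2 leap = 9×365 + 2×366 = 4017 days.
Total: 279 + 4017 + 61 = 4357 days.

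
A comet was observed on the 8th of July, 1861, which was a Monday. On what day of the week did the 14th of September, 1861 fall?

Saturday

July 1861: 31 − 8 = 23 days remain.
Then August (31): 31 days.
September 1–14, 1861: 14 days.
Total: 23 + 31 + 14 = 68 days.
68 mod 7 = 5, so 5 days after Monday is Saturday.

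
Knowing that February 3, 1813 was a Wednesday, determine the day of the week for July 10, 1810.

Tuesday

Count forward from the earlier date (July 10, 1810) to the later (February 3, 1813):
Day-of-year of July 10, 1810: 191.
Day-of-year of February 3, 1813: 34.
1810 has 365 days, so 365 − 191 = 174 days remain in 1810.
Full years: 1811: 365; 1812: 366. Sum = 731.
Total: 174 + 731 + 34 = 939 days.
939 mod 7 = 1, so 1 day before Wednesday is Tuesday.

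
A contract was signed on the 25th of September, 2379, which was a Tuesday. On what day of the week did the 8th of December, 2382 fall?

Day-of-year of September 25, 2379: 268.
Day-of-year of December 8, 2382: 342.
2379 has 365 days, so 365 − 268 = 97 days remain in 2379.
Full years: 2380: 366; 2381: 365. Sum = 731.
Total: 97 + 731 + 342 = 1170 days.
1170 mod 7 = 1, so 1 day after Tuesday is Wednesday.

Wednesday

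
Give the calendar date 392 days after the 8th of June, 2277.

the 5th of July, 2278

Count 392 days after June 8, 2277:
June 2277: 30 − 8 = 22 days remain.
Then 12 full months totalling 365 days.
July 1–5, 2278: 5 days.
Total: 22 + 365 + 5 = 392 days.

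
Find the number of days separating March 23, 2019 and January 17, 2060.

Day-of-year of March 23, 2019: 82.
Day-of-year of January 17, 2060: 17.
2019 has 365 days, so 365 − 82 = 283 days remain in 2019.
Full years 2020–2059: 30 common + 10 leap = 30×365 + 10×366 = 14610 days.
Total: 283 + 14610 + 17 = 14910 days.

14910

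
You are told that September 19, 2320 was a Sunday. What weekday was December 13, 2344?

Wednesday

Day-of-year of September 19, 2320: 263.
Day-of-year of December 13, 2344: 348.
2320 has 366 days, so 366 − 263 = 103 days remain in 2320.
Full years 2321–2343: 18 common + 5 leap = 18×365 + 5×366 = 8400 days.
Total: 103 + 8400 + 348 = 8851 days.
8851 mod 7 = 3, so 3 days after Sunday is Wednesday.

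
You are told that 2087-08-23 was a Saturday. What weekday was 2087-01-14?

Tuesday

Count forward from the earlier date (January 14, 2087) to the later (August 23, 2087):
January 2087: 31 − 14 = 17 days remain.
Then February 2087 (28), March (31), April (30), May (31), June (30), July (31): 28 + 31 + 30 + 31 + 30 + 31 = 181 days.
August 1–23, 2087: 23 days.
Total: 17 + 181 + 23 = 221 days.
221 mod 7 = 4, so 4 days before Saturday is Tuesday.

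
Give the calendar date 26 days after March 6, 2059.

April 1, 2059

Count 26 days after March 6, 2059:
March 2059: 31 − 6 = 25 days remain.
April 1, 2059: 1 day.
Total: 25 + 1 = 26 days.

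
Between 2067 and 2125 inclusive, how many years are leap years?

14

Years divisible by 4: 2068, 2072, …, 2124 — 15 in all.
Of these, 2100 is divisible by 100 but not 400, so not leap.
Leap years: 15 − 1 = 14.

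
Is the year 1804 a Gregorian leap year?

Yes

1804 is a leap year.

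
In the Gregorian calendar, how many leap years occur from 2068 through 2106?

Years divisible by 4 in [2068, 2106]: 2068, 2072, 2076, 2080, 2084, 2088, 2092, 2096, 2100, 2104.
Of these, 2100 is divisible by 100 but not 400, so not leap.
Leap years: 10 − 1 = 9.

9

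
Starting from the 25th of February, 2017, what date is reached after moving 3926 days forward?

the 26th of November, 2027

Count 3926 days after February 25, 2017:
From February 25, 2017 to February 25, 2027: 10 years, of which 2 contain a Feb 29 — 8×365 + 2×366 = 3652 days.
February 2027: 28 − 25 = 3 days remain (2027 is not a leap year, so February has 28 days).
Then March (31), April (30), May (31), June (30), July (31), August (31), September (30), October (31): 31 + 30 + 31 + 30 + 31 + 31 + 30 + 31 = 245 days.
November 1–26, 2027: 26 days.
Residual: 274 days.
Total: 3926 days.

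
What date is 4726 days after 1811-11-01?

1824-10-09

Count 4726 days after November 1, 1811:
Day-of-year of November 1, 1811: 305.
Day-of-year of October 9, 1824: 283.
1811 has 365 days, so 365 − 305 = 60 days remain in 1811.
Full years 1812–1823: 9 common + 3 leap = 9×365 + 3×366 = 4383 days.
Total: 60 + 4383 + 283 = 4726 days.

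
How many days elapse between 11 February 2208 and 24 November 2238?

11244

From February 11, 2208 to February 11, 2238: 30 years, of which 8 contain a Feb 29 — 22×365 + 8×366 = 10958 days.
February 2238: 28 − 11 = 17 days remain (2238 is not a leap year, so February has 28 days).
Then March (31), April (30), May (31), June (30), July (31), August (31), September (30), October (31): 31 + 30 + 31 + 30 + 31 + 31 + 30 + 31 = 245 days.
November 1–24, 2238: 24 days.
Residual: 286 days.
Total: 11244 days.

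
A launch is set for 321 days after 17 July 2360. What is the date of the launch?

3 June 2361

Count 321 days after July 17, 2360:
July 2360: 31 − 17 = 14 days remain.
Then 10 full months totalling 304 days.
June 1–3, 2361: 3 days.
Total: 14 + 304 + 3 = 321 days.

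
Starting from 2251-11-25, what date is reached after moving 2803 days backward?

2244-03-23

Count 2803 days before November 25, 2251:
Day-of-year of March 23, 2244: 83.
Day-of-year of November 25, 2251: 329.
2244 has 366 days, so 366 − 83 = 283 days remain in 2244.
Full years: 2245: 365; 2246: 365; 2247: 365; 2248: 366; 2249: 365; 2250: 365. Sum = 2191.
Total: 283 + 2191 + 329 = 2803 days.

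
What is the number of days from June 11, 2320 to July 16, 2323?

1130

June 11, 2320 → June 11, 2321: 365 days.
June 11, 2321 → June 11, 2322: 365 days.
June 11, 2322 → June 11, 2323: 365 days.
June 2323: 30 − 11 = 19 days remain.
July 1–16, 2323: 16 days.
Residual: 35 days.
Total: 1130 days.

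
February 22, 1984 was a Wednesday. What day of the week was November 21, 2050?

Day-of-year of February 22, 1984: 53.
Day-of-year of November 21, 2050: 325.
1984 has 366 days, so 366 − 53 = 313 days remain in 1984.
Full years 1985–2049: 49 common + 16 leap = 49×365 + 16×366 = 23741 days.
Total: 313 + 23741 + 325 = 24379 days.
24379 mod 7 = 5, so 5 days after Wednesday is Monday.

Monday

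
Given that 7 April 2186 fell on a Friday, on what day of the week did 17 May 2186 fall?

Wednesday

April 2186: 30 − 7 = 23 days remain.
May 1–17, 2186: 17 days.
Total: 23 + 17 = 40 days.
40 mod 7 = 5, so 5 days after Friday is Wednesday.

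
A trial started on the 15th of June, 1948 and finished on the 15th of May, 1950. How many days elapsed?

June 15, 1948 → June 15, 1949: 365 days.
June 1949: 30 − 15 = 15 days remain.
Then 10 full months totalling 304 days.
May 1–15, 1950: 15 days.
Residual: 334 days.
Total: 699 days.

699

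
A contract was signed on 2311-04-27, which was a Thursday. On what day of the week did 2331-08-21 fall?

Friday

Day-of-year of April 27, 2311: 117.
Day-of-year of August 21, 2331: 233.
2311 has 365 days, so 365 − 117 = 248 days remain in 2311.
Full years 2312–2330: 14 common + 5 leap = 14×365 + 5×366 = 6940 days.
Total: 248 + 6940 + 233 = 7421 days.
7421 mod 7 = 1, so 1 day after Thursday is Friday.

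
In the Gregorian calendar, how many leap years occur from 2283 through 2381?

24

Years divisible by 4: 2284, 2288, …, 2380 — 25 in all.
Of these, 2300 is divisible by 100 but not 400, so not leap.
Leap years: 25 − 1 = 24.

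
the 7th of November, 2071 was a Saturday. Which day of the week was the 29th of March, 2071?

Sunday

Count forward from the earlier date (March 29, 2071) to the later (November 7, 2071):
March 2071: 31 − 29 = 2 days remain.
Then April (30), May (31), June (30), July (31), August (31), September (30), October (31): 30 + 31 + 30 + 31 + 31 + 30 + 31 = 214 days.
November 1–7, 2071: 7 days.
Total: 2 + 214 + 7 = 223 days.
223 mod 7 = 6, so 6 days before Saturday is Sunday.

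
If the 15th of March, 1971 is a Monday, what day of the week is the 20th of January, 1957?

Sunday

Count forward from the earlier date (January 20, 1957) to the later (March 15, 1971):
From January 20, 1957 to January 20, 1971: 14 years, of which 3 contain a Feb 29 — 11×365 + 3×366 = 5113 days.
January 1971: 31 − 20 = 11 days remain.
Then February 1971 (28): 28 days.
March 1–15, 1971: 15 days.
Residual: 54 days.
Total: 5167 days.
5167 mod 7 = 1, so 1 day before Monday is Sunday.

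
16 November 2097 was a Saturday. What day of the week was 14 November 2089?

Count forward from the earlier date (November 14, 2089) to the later (November 16, 2097):
Day-of-year of November 14, 2089: 318.
Day-of-year of November 16, 2097: 320.
2089 has 365 days, so 365 − 318 = 47 days remain in 2089.
Full years 2090–2096: 5 common + 2 leap = 5×365 + 2×366 = 2557 days.
Total: 47 + 2557 + 320 = 2924 days.
2924 mod 7 = 5, so 5 days before Saturday is Monday.

Monday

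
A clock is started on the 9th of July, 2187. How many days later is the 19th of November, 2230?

Day-of-year of July 9, 2187: 190.
Day-of-year of November 19, 2230: 323.
2187 has 365 days, so 365 − 190 = 175 days remain in 2187.
Full years 2188–2229: 32 common + 10 leap = 32×365 + 10×366 = 15340 days.
Total: 175 + 15340 + 323 = 15838 days.

15838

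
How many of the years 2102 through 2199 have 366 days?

Years divisible by 4: 2104, 2108, …, 2196 — 24 in all.
No century exceptions apply. Count: 24.

24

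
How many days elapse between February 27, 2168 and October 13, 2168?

February 2168: 29 − 27 = 2 days remain (2168 is a leap year, so February has 29 days).
Then March (31), April (30), May (31), June (30), July (31), August (31), September (30): 31 + 30 + 31 + 30 + 31 + 31 + 30 = 214 days.
October 1–13, 2168: 13 days.
Total: 2 + 214 + 13 = 229 days.

229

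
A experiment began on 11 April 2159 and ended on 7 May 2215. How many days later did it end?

20479

Day-of-year of April 11, 2159: 101.
Day-of-year of May 7, 2215: 127.
2159 has 365 days, so 365 − 101 = 264 days remain in 2159.
Full years 2160–2214: 42 common + 13 leap = 42×365 + 13×366 = 20088 days.
Total: 264 + 20088 + 127 = 20479 days.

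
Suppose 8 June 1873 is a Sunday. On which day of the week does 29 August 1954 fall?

Day-of-year of June 8, 1873: 159.
Day-of-year of August 29, 1954: 241.
1873 has 365 days, so 365 − 159 = 206 days remain in 1873.
Full years 1874–1953: 61 common + 19 leap = 61×365 + 19×366 = 29219 days.
Total: 206 + 29219 + 241 = 29666 days.
29666 is a multiple of 7, so 29 August 1954 falls on the same weekday: Sunday.

Sunday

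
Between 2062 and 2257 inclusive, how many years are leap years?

47

Years divisible by 4: 2064, 2068, …, 2256 — 49 in all.
Of these, 2100, 2200 are divisible by 100 but not 400, so not leap.
Leap years: 49 − 2 = 47.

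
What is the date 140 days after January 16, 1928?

June 4, 1928

Count 140 days after January 16, 1928:
January 1928: 31 − 16 = 15 days remain.
Then February 1928 (29), March (31), April (30), May (31): 29 + 31 + 30 + 31 = 121 days.
June 1–4, 1928: 4 days.
Total: 15 + 121 + 4 = 140 days.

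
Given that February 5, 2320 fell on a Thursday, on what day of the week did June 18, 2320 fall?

Friday

February 2320: 29 − 5 = 24 days remain (2320 is a leap year, so February has 29 days).
Then March (31), April (30), May (31): 31 + 30 + 31 = 92 days.
June 1–18, 2320: 18 days.
Total: 24 + 92 + 18 = 134 days.
134 mod 7 = 1, so 1 day after Thursday is Friday.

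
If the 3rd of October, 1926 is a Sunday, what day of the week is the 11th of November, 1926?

Thursday

October 1926: 31 − 3 = 28 days remain.
November 1–11, 1926: 11 days.
Total: 28 + 11 = 39 days.
39 mod 7 = 4, so 4 days after Sunday is Thursday.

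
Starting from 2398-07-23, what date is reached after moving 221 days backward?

2397-12-14

Count 221 days before July 23, 2398:
December 2397: 31 − 14 = 17 days remain.
Then January (31), February 2398 (28), March (31), April (30), May (31), June (30): 31 + 28 + 31 + 30 + 31 + 30 = 181 days.
July 1–23, 2398: 23 days.
Total: 17 + 181 + 23 = 221 days.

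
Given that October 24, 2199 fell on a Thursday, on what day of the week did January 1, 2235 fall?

Thursday

From October 24, 2199 to October 24, 2234: 35 years, of which 8 contain a Feb 29 — 27×365 + 8×366 = 12783 days.
(2200 is not a leap year (divisible by 100 but not 400).)
October 2234: 31 − 24 = 7 days remain.
Then November (30), December (31): 30 + 31 = 61 days.
January 1, 2235: 1 day.
Residual: 69 days.
Total: 12852 days.
12852 is a multiple of 7, so January 1, 2235 falls on the same weekday: Thursday.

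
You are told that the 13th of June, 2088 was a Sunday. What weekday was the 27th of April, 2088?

Count forward from the earlier date (April 27, 2088) to the later (June 13, 2088):
April 2088: 30 − 27 = 3 days remain.
Then May (31): 31 days.
June 1–13, 2088: 13 days.
Total: 3 + 31 + 13 = 47 days.
47 mod 7 = 5, so 5 days before Sunday is Tuesday.

Tuesday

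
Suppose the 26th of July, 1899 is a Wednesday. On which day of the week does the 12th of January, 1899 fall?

Count forward from the earlier date (January 12, 1899) to the later (July 26, 1899):
January 1899: 31 − 12 = 19 days remain.
Then February 1899 (28), March (31), April (30), May (31), June (30): 28 + 31 + 30 + 31 + 30 = 150 days.
July 1–26, 1899: 26 days.
Total: 19 + 150 + 26 = 195 days.
195 mod 7 = 6, so 6 days before Wednesday is Thursday.

Thursday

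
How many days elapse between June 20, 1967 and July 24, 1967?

June 1967: 30 − 20 = 10 days remain.
July 1–24, 1967: 24 days.
Total: 10 + 24 = 34 days.

34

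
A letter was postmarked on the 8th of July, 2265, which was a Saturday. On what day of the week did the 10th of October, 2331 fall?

Saturday

From July 8, 2265 to July 8, 2331: 66 years, of which 15 contain a Feb 29 — 51×365 + 15×366 = 24105 days.
(2300 is not a leap year (divisible by 100 but not 400).)
July 2331: 31 − 8 = 23 days remain.
Then August (31), September (30): 31 + 30 = 61 days.
October 1–10, 2331: 10 days.
Residual: 94 days.
Total: 24199 days.
24199 is a multiple of 7, so the 10th of October, 2331 falls on the same weekday: Saturday.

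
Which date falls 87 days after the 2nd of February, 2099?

the 30th of April, 2099

Count 87 days after February 2, 2099:
February 2099: 28 − 2 = 26 days remain (2099 is not a leap year, so February has 28 days).
Then March (31): 31 days.
April 1–30, 2099: 30 days.
Total: 26 + 31 + 30 = 87 days.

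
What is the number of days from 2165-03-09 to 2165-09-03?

178

March 2165: 31 − 9 = 22 days remain.
Then April (30), May (31), June (30), July (31), August (31): 30 + 31 + 30 + 31 + 31 = 153 days.
September 1–3, 2165: 3 days.
Total: 22 + 153 + 3 = 178 days.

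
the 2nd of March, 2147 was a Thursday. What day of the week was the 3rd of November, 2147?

Friday

March 2147: 31 − 2 = 29 days remain.
Then April (30), May (31), June (30), July (31), August (31), September (30), October (31): 30 + 31 + 30 + 31 + 31 + 30 + 31 = 214 days.
November 1–3, 2147: 3 days.
Total: 29 + 214 + 3 = 246 days.
246 mod 7 = 1, so 1 day after Thursday is Friday.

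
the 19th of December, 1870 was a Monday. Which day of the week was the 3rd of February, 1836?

Count forward from the earlier date (February 3, 1836) to the later (December 19, 1870):
From February 3, 1836 to February 3, 1870: 34 years, of which 9 contain a Feb 29 — 25×365 + 9×366 = 12419 days.
February 1870: 28 − 3 = 25 days remain (1870 is not a leap year, so February has 28 days).
Then 9 full months totalling 275 days.
December 1–19, 1870: 19 days.
Residual: 319 days.
Total: 12738 days.
12738 mod 7 = 5, so 5 days before Monday is Wednesday.

Wednesday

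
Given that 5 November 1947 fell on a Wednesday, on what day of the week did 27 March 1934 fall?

Count forward from the earlier date (March 27, 1934) to the later (November 5, 1947):
From March 27, 1934 to March 27, 1947: 13 years, of which 3 contain a Feb 29 — 10×365 + 3×366 = 4748 days.
March 1947: 31 − 27 = 4 days remain.
Then April (30), May (31), June (30), July (31), August (31), September (30), October (31): 30 + 31 + 30 + 31 + 31 + 30 + 31 = 214 days.
November 1–5, 1947: 5 days.
Residual: 223 days.
Total: 4971 days.
4971 mod 7 = 1, so 1 day before Wednesday is Tuesday.

Tuesday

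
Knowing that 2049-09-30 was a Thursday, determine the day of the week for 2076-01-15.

Wednesday

From September 30, 2049 to September 30, 2075: 26 years, of which 6 contain a Feb 29 — 20×365 + 6×366 = 9496 days.
September 2075: 30 − 30 = 0 days remain.
Then October (31), November (30), December (31): 31 + 30 + 31 = 92 days.
January 1–15, 2076: 15 days.
Residual: 107 days.
Total: 9603 days.
9603 mod 7 = 6, so 6 days after Thursday is Wednesday.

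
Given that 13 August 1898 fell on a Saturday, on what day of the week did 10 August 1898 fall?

Count forward from the earlier date (August 10, 1898) to the later (August 13, 1898):
Within August 1898: 13 − 10 = 3 days.
3 mod 7 = 3, so 3 days before Saturday is Wednesday.

Wednesday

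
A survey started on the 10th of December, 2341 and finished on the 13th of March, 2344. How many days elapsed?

824

December 10, 2341 → December 10, 2342: 365 days.
December 10, 2342 → December 10, 2343: 365 days.
December 2343: 31 − 10 = 21 days remain.
Then January (31), February 2344 (29): 31 + 29 = 60 days.
March 1–13, 2344: 13 days.
Residual: 94 days.
Total: 824 days.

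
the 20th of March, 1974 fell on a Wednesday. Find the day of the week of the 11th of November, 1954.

Count forward from the earlier date (November 11, 1954) to the later (March 20, 1974):
Day-of-year of November 11, 1954: 315.
Day-of-year of March 20, 1974: 79.
1954 has 365 days, so 365 − 315 = 50 days remain in 1954.
Full years 1955–1973: 14 common + 5 leap = 14×365 + 5×366 = 6940 days.
Total: 50 + 6940 + 79 = 7069 days.
7069 mod 7 = 6, so 6 days before Wednesday is Thursday.

Thursday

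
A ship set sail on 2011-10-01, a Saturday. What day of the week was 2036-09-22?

Day-of-year of October 1, 2011: 274.
Day-of-year of September 22, 2036: 266.
2011 has 365 days, so 365 − 274 = 91 days remain in 2011.
Full years 2012–2035: 18 common + 6 leap = 18×365 + 6×366 = 8766 days.
Total: 91 + 8766 + 266 = 9123 days.
9123 mod 7 = 2, so 2 days after Saturday is Monday.

Monday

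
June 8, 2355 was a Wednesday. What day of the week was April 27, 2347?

Count forward from the earlier date (April 27, 2347) to the later (June 8, 2355):
From April 27, 2347 to April 27, 2355: 8 years, of which 2 contain a Feb 29 — 6×365 + 2×366 = 2922 days.
April 2355: 30 − 27 = 3 days remain.
Then May (31): 31 days.
June 1–8, 2355: 8 days.
Residual: 42 days.
Total: 2964 days.
2964 mod 7 = 3, so 3 days before Wednesday is Sunday.

Sunday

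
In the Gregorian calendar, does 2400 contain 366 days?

Yes

2400 is a leap year (divisible by 400).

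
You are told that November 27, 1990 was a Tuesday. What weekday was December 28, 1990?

November 1990: 30 − 27 = 3 days remain.
December 1–28, 1990: 28 days.
Total: 3 + 28 = 31 days.
31 mod 7 = 3, so 3 days after Tuesday is Friday.

Friday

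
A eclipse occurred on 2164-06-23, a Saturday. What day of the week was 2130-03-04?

Count forward from the earlier date (March 4, 2130) to the later (June 23, 2164):
From March 4, 2130 to March 4, 2164: 34 years, of which 9 contain a Feb 29 — 25×365 + 9×366 = 12419 days.
March 2164: 31 − 4 = 27 days remain.
Then April (30), May (31): 30 + 31 = 61 days.
June 1–23, 2164: 23 days.
Residual: 111 days.
Total: 12530 days.
12530 is a multiple of 7, so 2130-03-04 falls on the same weekday: Saturday.

Saturday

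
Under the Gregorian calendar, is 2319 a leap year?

No

2319 is not a leap year.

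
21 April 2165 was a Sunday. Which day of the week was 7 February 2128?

Saturday

Count forward from the earlier date (February 7, 2128) to the later (April 21, 2165):
Day-of-year of February 7, 2128: 38.
Day-of-year of April 21, 2165: 111.
2128 has 366 days, so 366 − 38 = 328 days remain in 2128.
Full years 2129–2164: 27 common + 9 leap = 27×365 + 9×366 = 13149 days.
Total: 328 + 13149 + 111 = 13588 days.
13588 mod 7 = 1, so 1 day before Sunday is Saturday.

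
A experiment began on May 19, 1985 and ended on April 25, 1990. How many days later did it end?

1802

Day-of-year of May 19, 1985: 139.
Day-of-year of April 25, 1990: 115.
1985 has 365 days, so 365 − 139 = 226 days remain in 1985.
Full years: 1986: 365; 1987: 365; 1988: 366; 1989: 365. Sum = 1461.
Total: 226 + 1461 + 115 = 1802 days.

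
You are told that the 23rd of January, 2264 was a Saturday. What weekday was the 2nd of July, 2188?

Count forward from the earlier date (July 2, 2188) to the later (January 23, 2264):
From July 2, 2188 to July 2, 2263: 75 years, of which 17 contain a Feb 29 — 58×365 + 17×366 = 27392 days.
(2200 is not a leap year (divisible by 100 but not 400).)
July 2263: 31 − 2 = 29 days remain.
Then August (31), September (30), October (31), November (30), December (31): 31 + 30 + 31 + 30 + 31 = 153 days.
January 1–23, 2264: 23 days.
Residual: 205 days.
Total: 27597 days.
27597 mod 7 = 3, so 3 days before Saturday is Wednesday.

Wednesday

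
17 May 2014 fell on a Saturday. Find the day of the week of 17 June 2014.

May 2014: 31 − 17 = 14 days remain.
June 1–17, 2014: 17 days.
Total: 14 + 17 = 31 days.
31 mod 7 = 3, so 3 days after Saturday is Tuesday.

Tuesday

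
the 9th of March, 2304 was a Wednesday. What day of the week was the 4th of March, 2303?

Wednesday

Count forward from the earlier date (March 4, 2303) to the later (March 9, 2304):
March 4, 2303 → March 4, 2304: 366 days (2304 is a leap year).
Within March 2304: 9 − 4 = 5 days.
Total: 371 days.
371 is a multiple of 7, so the 4th of March, 2303 falls on the same weekday: Wednesday.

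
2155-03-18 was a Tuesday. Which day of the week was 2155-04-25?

Friday

March 2155: 31 − 18 = 13 days remain.
April 1–25, 2155: 25 days.
Total: 13 + 25 = 38 days.
38 mod 7 = 3, so 3 days after Tuesday is Friday.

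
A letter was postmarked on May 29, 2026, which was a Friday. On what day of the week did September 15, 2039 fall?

Thursday

Day-of-year of May 29, 2026: 149.
Day-of-year of September 15, 2039: 258.
2026 has 365 days, so 365 − 149 = 216 days remain in 2026.
Full years 2027–2038: 9 common + 3 leap = 9×365 + 3×366 = 4383 days.
Total: 216 + 4383 + 258 = 4857 days.
4857 mod 7 = 6, so 6 days after Friday is Thursday.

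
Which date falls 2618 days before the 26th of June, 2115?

the 25th of April, 2108

Count 2618 days before June 26, 2115:
From April 25, 2108 to April 25, 2115: 7 years, of which 1 contains a Feb 29 — 6×365 + 1×366 = 2556 days.
April 2115: 30 − 25 = 5 days remain.
Then May (31): 31 days.
June 1–26, 2115: 26 days.
Residual: 62 days.
Total: 2618 days.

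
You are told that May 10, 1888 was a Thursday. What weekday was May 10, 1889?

Friday

Day-of-year of May 10, 1888: 131.
Day-of-year of May 10, 1889: 130.
1888 has 366 days, so 366 − 131 = 235 days remain in 1888.
Total: 235 + 130 = 365 days.
365 mod 7 = 1, so 1 day after Thursday is Friday.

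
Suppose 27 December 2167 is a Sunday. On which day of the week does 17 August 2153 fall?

Count forward from the earlier date (August 17, 2153) to the later (December 27, 2167):
Day-of-year of August 17, 2153: 229.
Day-of-year of December 27, 2167: 361.
2153 has 365 days, so 365 − 229 = 136 days remain in 2153.
Full years 2154–2166: 10 common + 3 leap = 10×365 + 3×366 = 4748 days.
Total: 136 + 4748 + 361 = 5245 days.
5245 mod 7 = 2, so 2 days before Sunday is Friday.

Friday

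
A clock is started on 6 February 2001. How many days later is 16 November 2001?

February 2001: 28 − 6 = 22 days remain (2001 is not a leap year, so February has 28 days).
Then March (31), April (30), May (31), June (30), July (31), August (31), September (30), October (31): 31 + 30 + 31 + 30 + 31 + 31 + 30 + 31 = 245 days.
November 1–16, 2001: 16 days.
Total: 22 + 245 + 16 = 283 days.

283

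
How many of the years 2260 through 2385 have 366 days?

31

Years divisible by 4: 2260, 2264, …, 2384 — 32 in all.
Of these, 2300 is divisible by 100 but not 400, so not leap.
Leap years: 32 − 1 = 31.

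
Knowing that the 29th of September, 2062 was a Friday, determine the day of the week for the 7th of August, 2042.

Thursday

Count forward from the earlier date (August 7, 2042) to the later (September 29, 2062):
Day-of-year of August 7, 2042: 219.
Day-of-year of September 29, 2062: 272.
2042 has 365 days, so 365 − 219 = 146 days remain in 2042.
Full years 2043–2061: 14 common + 5 leap = 14×365 + 5×366 = 6940 days.
Total: 146 + 6940 + 272 = 7358 days.
7358 mod 7 = 1, so 1 day before Friday is Thursday.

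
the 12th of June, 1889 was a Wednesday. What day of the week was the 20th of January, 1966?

Thursday

Day-of-year of June 12, 1889: 163.
Day-of-year of January 20, 1966: 20.
1889 has 365 days, so 365 − 163 = 202 days remain in 1889.
Full years 1890–1965: 58 common + 18 leap = 58×365 + 18×366 = 27758 days.
Total: 202 + 27758 + 20 = 27980 days.
27980 mod 7 = 1, so 1 day after Wednesday is Thursday.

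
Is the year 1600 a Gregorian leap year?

Yes

1600 is a leap year (divisible by 400).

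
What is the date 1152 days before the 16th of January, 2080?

the 20th of November, 2076

Count 1152 days before January 16, 2080:
November 20, 2076 → November 20, 2077: 365 days.
November 20, 2077 → November 20, 2078: 365 days.
November 20, 2078 → November 20, 2079: 365 days.
November 2079: 30 − 20 = 10 days remain.
Then December (31): 31 days.
January 1–16, 2080: 16 days.
Residual: 57 days.
Total: 1152 days.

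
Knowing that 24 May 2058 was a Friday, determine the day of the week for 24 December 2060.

Day-of-year of May 24, 2058: 144.
Day-of-year of December 24, 2060: 359.
2058 has 365 days, so 365 − 144 = 221 days remain in 2058.
Full years: 2059: 365. Sum = 365.
Total: 221 + 365 + 359 = 945 days.
945 is a multiple of 7, so 24 December 2060 falls on the same weekday: Friday.

Friday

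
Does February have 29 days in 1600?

Yes

1600 is a leap year (divisible by 400).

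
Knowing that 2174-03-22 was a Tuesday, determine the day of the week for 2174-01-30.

Sunday

Count forward from the earlier date (January 30, 2174) to the later (March 22, 2174):
January 2174: 31 − 30 = 1 day remains.
Then February 2174 (28): 28 days.
March 1–22, 2174: 22 days.
Total: 1 + 28 + 22 = 51 days.
51 mod 7 = 2, so 2 days before Tuesday is Sunday.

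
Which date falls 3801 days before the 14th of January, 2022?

the 19th of August, 2011

Count 3801 days before January 14, 2022:
From August 19, 2011 to August 19, 2021: 10 years, of which 3 contain a Feb 29 — 7×365 + 3×366 = 3653 days.
August 2021: 31 − 19 = 12 days remain.
Then September (30), October (31), November (30), December (31): 30 + 31 + 30 + 31 = 122 days.
January 1–14, 2022: 14 days.
Residual: 148 days.
Total: 3801 days.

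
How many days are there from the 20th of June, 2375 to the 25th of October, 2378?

1223

Day-of-year of June 20, 2375: 171.
Day-of-year of October 25, 2378: 298.
2375 has 365 days, so 365 − 171 = 194 days remain in 2375.
Full years: 2376: 366; 2377: 365. Sum = 731.
Total: 194 + 731 + 298 = 1223 days.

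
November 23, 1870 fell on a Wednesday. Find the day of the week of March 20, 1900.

Day-of-year of November 23, 1870: 327.
Day-of-year of March 20, 1900: 79.
1870 has 365 days, so 365 − 327 = 38 days remain in 1870.
Full years 1871–1899: 22 common + 7 leap = 22×365 + 7×366 = 10592 days.
Total: 38 + 10592 + 79 = 10709 days.
10709 mod 7 = 6, so 6 days after Wednesday is Tuesday.

Tuesday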